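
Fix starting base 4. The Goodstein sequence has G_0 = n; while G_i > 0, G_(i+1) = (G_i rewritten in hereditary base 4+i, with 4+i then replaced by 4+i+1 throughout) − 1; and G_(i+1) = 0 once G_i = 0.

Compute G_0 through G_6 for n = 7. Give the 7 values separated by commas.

G_0 = 7. HB_4(7) = 4 + 3. Bump = 8. G_1 = 7.
G_1 = 7. HB_5(7) = 5 + 2. Bump = 8. G_2 = 7.
G_2 = 7. HB_6(7) = 6 + 1. Bump = 8. G_3 = 7.
G_3 = 7. HB_7(7) = 7. Bump = 8. G_4 = 7.
G_4 = 7. HB_8(7) = 7. Bump = 7. G_5 = 6.
G_5 = 6. HB_9(6) = 6. Bump = 6. G_6 = 5.

7, 7, 7, 7, 7, 6, 5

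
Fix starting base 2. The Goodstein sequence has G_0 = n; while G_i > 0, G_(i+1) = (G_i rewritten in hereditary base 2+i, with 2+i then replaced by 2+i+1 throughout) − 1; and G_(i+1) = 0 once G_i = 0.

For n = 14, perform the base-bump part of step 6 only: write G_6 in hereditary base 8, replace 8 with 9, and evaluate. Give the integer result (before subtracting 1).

3487116549

(0) 14|_2 = 2^(2 + 1) + 2^2 + 2 ↦ 3^(3 + 1) + 3^3 + 3|_3 = 111 ⇒ 110
(1) 110|_3 = 3^(3 + 1) + 3^3 + 2 ↦ 4^(4 + 1) + 4^4 + 2|_4 = 1282 ⇒ 1281
(2) 1281|_4 = 4^(4 + 1) + 4^4 + 1 ↦ 5^(5 + 1) + 5^5 + 1|_5 = 18751 ⇒ 18750
(3) 18750|_5 = 5^(5 + 1) + 5^5 ↦ 6^(6 + 1) + 6^6|_6 = 326592 ⇒ 326591
(4) 326591|_6 = 6^(6 + 1) + 5·6^5 + 5·6^4 + 5·6^3 + 5·6^2 + 5·6 + 5 ↦ 7^(7 + 1) + 5·7^5 + 5·7^4 + 5·7^3 + 5·7^2 + 5·7 + 5|_7 = 5862841 ⇒ 5862840
(5) 5862840|_7 = 7^(7 + 1) + 5·7^5 + 5·7^4 + 5·7^3 + 5·7^2 + 5·7 + 4 ↦ 8^(8 + 1) + 5·8^5 + 5·8^4 + 5·8^3 + 5·8^2 + 5·8 + 4|_8 = 134404972 ⇒ 134404971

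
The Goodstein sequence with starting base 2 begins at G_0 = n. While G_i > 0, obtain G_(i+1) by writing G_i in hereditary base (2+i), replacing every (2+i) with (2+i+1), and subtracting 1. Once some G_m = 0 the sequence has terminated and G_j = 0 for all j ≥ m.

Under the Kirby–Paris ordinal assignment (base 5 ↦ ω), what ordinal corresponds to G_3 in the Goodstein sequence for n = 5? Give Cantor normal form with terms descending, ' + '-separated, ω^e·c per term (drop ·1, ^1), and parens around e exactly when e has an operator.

ω^3·3 + ω^2·3 + ω·3 + 2

step 0: 5 = 2^2 + 1; sub 3 for 2: 3^3 + 1; = 28; G_1 = 28−1 = 27
step 1: 27 = 3^3; sub 4 for 3: 4^4; = 256; G_2 = 256−1 = 255
step 2: 255 = 3·4^3 + 3·4^2 + 3·4 + 3; sub 5 for 4: 3·5^3 + 3·5^2 + 3·5 + 3; = 468; G_3 = 468−1 = 467
step 3: 467 = 3·5^3 + 3·5^2 + 3·5 + 2; sub 6 for 5: 3·6^3 + 3·6^2 + 3·6 + 2; = 776; G_4 = 776−1 = 775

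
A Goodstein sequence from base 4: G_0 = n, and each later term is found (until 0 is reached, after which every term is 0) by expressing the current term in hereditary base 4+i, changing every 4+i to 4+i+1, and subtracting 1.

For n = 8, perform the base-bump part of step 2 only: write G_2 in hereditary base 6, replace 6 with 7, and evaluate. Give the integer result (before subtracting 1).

10

G_0 = 8. HB_4(8) = 2·4. Bump = 10. G_1 = 9.
G_1 = 9. HB_5(9) = 5 + 4. Bump = 10. G_2 = 9.
G_2 = 9. HB_6(9) = 6 + 3. Bump = 10. G_3 = 9.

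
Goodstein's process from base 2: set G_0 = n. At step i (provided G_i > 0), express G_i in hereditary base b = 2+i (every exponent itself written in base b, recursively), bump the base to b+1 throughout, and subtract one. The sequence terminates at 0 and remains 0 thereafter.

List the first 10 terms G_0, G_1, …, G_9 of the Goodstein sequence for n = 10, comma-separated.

10, 83, 1025, 15625, 279935, 4215754, 84073323, 1937434592, 50000555551, 1426559238830

G_0=10  [base 2] 2^(2 + 1) + 2  →[2↦3]→  3^(3 + 1) + 3 = 84  −1 ⇒ G_1=83
G_1=83  [base 3] 3^(3 + 1) + 2  →[3↦4]→  4^(4 + 1) + 2 = 1026  −1 ⇒ G_2=1025
G_2=1025  [base 4] 4^(4 + 1) + 1  →[4↦5]→  5^(5 + 1) + 1 = 15626  −1 ⇒ G_3=15625
G_3=15625  [base 5] 5^(5 + 1)  →[5↦6]→  6^(6 + 1) = 279936  −1 ⇒ G_4=279935
G_4=279935  [base 6] 5·6^6 + 5·6^5 + 5·6^4 + 5·6^3 + 5·6^2 + 5·6 + 5  →[6↦7]→  5·7^7 + 5·7^5 + 5·7^4 + 5·7^3 + 5·7^2 + 5·7 + 5 = 4215755  −1 ⇒ G_5=4215754
G_5=4215754  [base 7] 5·7^7 + 5·7^5 + 5·7^4 + 5·7^3 + 5·7^2 + 5·7 + 4  →[7↦8]→  5·8^8 + 5·8^5 + 5·8^4 + 5·8^3 + 5·8^2 + 5·8 + 4 = 84073324  −1 ⇒ G_6=84073323
G_6=84073323  [base 8] 5·8^8 + 5·8^5 + 5·8^4 + 5·8^3 + 5·8^2 + 5·8 + 3  →[8↦9]→  5·9^9 + 5·9^5 + 5·9^4 + 5·9^3 + 5·9^2 + 5·9 + 3 = 1937434593  −1 ⇒ G_7=1937434592
G_7=1937434592  [base 9] 5·9^9 + 5·9^5 + 5·9^4 + 5·9^3 + 5·9^2 + 5·9 + 2  →[9↦10]→  5·10^10 + 5·10^5 + 5·10^4 + 5·10^3 + 5·10^2 + 5·10 + 2 = 50000555552  −1 ⇒ G_8=50000555551
G_8=50000555551  [base 10] 5·10^10 + 5·10^5 + 5·10^4 + 5·10^3 + 5·10^2 + 5·10 + 1  →[10↦11]→  5·11^11 + 5·11^5 + 5·11^4 + 5·11^3 + 5·11^2 + 5·11 + 1 = 1426559238831  −1 ⇒ G_9=1426559238830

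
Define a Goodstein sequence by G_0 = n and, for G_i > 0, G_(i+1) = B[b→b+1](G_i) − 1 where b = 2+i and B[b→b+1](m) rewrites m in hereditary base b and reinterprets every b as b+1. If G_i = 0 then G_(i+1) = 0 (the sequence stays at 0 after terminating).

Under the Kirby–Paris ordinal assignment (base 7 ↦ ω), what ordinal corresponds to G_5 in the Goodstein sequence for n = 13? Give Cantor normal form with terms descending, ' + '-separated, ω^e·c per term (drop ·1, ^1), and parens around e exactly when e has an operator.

[0] 13 ≡ 2^(2 + 1) + 2^2 + 1 (base 2). Lift 3: 109. −1: 108.
[1] 108 ≡ 3^(3 + 1) + 3^3 (base 3). Lift 4: 1280. −1: 1279.
[2] 1279 ≡ 4^(4 + 1) + 3·4^3 + 3·4^2 + 3·4 + 3 (base 4). Lift 5: 16093. −1: 16092.
[3] 16092 ≡ 5^(5 + 1) + 3·5^3 + 3·5^2 + 3·5 + 2 (base 5). Lift 6: 280712. −1: 280711.
[4] 280711 ≡ 6^(6 + 1) + 3·6^3 + 3·6^2 + 3·6 + 1 (base 6). Lift 7: 5765999. −1: 5765998.
[5] 5765998 ≡ 7^(7 + 1) + 3·7^3 + 3·7^2 + 3·7 (base 7). Lift 8: 134219480. −1: 134219479.

ω^(ω + 1) + ω^3·3 + ω^2·3 + ω·3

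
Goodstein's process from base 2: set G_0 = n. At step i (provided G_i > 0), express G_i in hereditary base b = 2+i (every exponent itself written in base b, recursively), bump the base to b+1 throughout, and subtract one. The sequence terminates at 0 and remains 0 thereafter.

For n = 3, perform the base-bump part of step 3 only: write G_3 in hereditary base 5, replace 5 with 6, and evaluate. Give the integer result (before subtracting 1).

i=0: 3 = 2 + 1 (b=2); 2→3: 3 + 1 = 4; 4−1 = 3
i=1: 3 = 3 (b=3); 3→4: 4 = 4; 4−1 = 3
i=2: 3 = 3 (b=4); 4→5: 3 = 3; 3−1 = 2
i=3: 2 = 2 (b=5); 5→6: 2 = 2; 2−1 = 1

2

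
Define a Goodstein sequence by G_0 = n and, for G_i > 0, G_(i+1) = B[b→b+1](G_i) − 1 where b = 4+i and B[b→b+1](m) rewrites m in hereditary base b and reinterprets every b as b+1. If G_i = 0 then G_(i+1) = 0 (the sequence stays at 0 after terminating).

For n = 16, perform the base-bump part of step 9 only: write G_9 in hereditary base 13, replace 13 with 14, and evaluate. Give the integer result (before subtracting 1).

step 0: 16 = 4^2; sub 5 for 4: 5^2; = 25; G_1 = 25−1 = 24
step 1: 24 = 4·5 + 4; sub 6 for 5: 4·6 + 4; = 28; G_2 = 28−1 = 27
step 2: 27 = 4·6 + 3; sub 7 for 6: 4·7 + 3; = 31; G_3 = 31−1 = 30
step 3: 30 = 4·7 + 2; sub 8 for 7: 4·8 + 2; = 34; G_4 = 34−1 = 33
step 4: 33 = 4·8 + 1; sub 9 for 8: 4·9 + 1; = 37; G_5 = 37−1 = 36
step 5: 36 = 4·9; sub 10 for 9: 4·10; = 40; G_6 = 40−1 = 39
step 6: 39 = 3·10 + 9; sub 11 for 10: 3·11 + 9; = 42; G_7 = 42−1 = 41
step 7: 41 = 3·11 + 8; sub 12 for 11: 3·12 + 8; = 44; G_8 = 44−1 = 43
step 8: 43 = 3·12 + 7; sub 13 for 12: 3·13 + 7; = 46; G_9 = 46−1 = 45

48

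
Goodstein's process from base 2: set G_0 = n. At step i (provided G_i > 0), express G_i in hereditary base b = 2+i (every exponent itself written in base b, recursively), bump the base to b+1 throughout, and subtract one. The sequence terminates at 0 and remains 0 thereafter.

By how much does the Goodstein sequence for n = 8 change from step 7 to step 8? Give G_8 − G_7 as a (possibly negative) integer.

8 —HB2→ 2^(2 + 1) —bump→ 3^(3 + 1) = 81 —(−1)→ 80
80 —HB3→ 2·3^3 + 2·3^2 + 2·3 + 2 —bump→ 2·4^4 + 2·4^2 + 2·4 + 2 = 554 —(−1)→ 553
553 —HB4→ 2·4^4 + 2·4^2 + 2·4 + 1 —bump→ 2·5^5 + 2·5^2 + 2·5 + 1 = 6311 —(−1)→ 6310
6310 —HB5→ 2·5^5 + 2·5^2 + 2·5 —bump→ 2·6^6 + 2·6^2 + 2·6 = 93396 —(−1)→ 93395
93395 —HB6→ 2·6^6 + 2·6^2 + 6 + 5 —bump→ 2·7^7 + 2·7^2 + 7 + 5 = 1647196 —(−1)→ 1647195
1647195 —HB7→ 2·7^7 + 2·7^2 + 7 + 4 —bump→ 2·8^8 + 2·8^2 + 8 + 4 = 33554572 —(−1)→ 33554571
33554571 —HB8→ 2·8^8 + 2·8^2 + 8 + 3 —bump→ 2·9^9 + 2·9^2 + 9 + 3 = 774841152 —(−1)→ 774841151
774841151 —HB9→ 2·9^9 + 2·9^2 + 9 + 2 —bump→ 2·10^10 + 2·10^2 + 10 + 2 = 20000000212 —(−1)→ 20000000211

19225159060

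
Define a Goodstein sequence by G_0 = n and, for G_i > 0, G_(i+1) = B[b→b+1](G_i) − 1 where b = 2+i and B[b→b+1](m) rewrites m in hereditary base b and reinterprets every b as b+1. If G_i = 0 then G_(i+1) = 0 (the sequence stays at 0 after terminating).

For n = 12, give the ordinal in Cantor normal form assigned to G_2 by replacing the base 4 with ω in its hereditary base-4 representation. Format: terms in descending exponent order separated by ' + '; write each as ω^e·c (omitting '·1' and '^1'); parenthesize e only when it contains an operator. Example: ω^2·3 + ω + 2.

[0] 12 ≡ 2^(2 + 1) + 2^2 (base 2). Lift 3: 108. −1: 107.
[1] 107 ≡ 3^(3 + 1) + 2·3^2 + 2·3 + 2 (base 3). Lift 4: 1066. −1: 1065.
[2] 1065 ≡ 4^(4 + 1) + 2·4^2 + 2·4 + 1 (base 4). Lift 5: 15686. −1: 15685.

ω^(ω + 1) + ω^2·2 + ω·2 + 1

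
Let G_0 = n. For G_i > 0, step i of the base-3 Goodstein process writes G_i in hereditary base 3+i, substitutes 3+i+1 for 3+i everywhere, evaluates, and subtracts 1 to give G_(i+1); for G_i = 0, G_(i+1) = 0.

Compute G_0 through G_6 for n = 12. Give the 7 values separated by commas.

G_0=12  [base 3] 3^2 + 3  →[3↦4]→  4^2 + 4 = 20  −1 ⇒ G_1=19
G_1=19  [base 4] 4^2 + 3  →[4↦5]→  5^2 + 3 = 28  −1 ⇒ G_2=27
G_2=27  [base 5] 5^2 + 2  →[5↦6]→  6^2 + 2 = 38  −1 ⇒ G_3=37
G_3=37  [base 6] 6^2 + 1  →[6↦7]→  7^2 + 1 = 50  −1 ⇒ G_4=49
G_4=49  [base 7] 7^2  →[7↦8]→  8^2 = 64  −1 ⇒ G_5=63
G_5=63  [base 8] 7·8 + 7  →[8↦9]→  7·9 + 7 = 70  −1 ⇒ G_6=69

12, 19, 27, 37, 49, 63, 69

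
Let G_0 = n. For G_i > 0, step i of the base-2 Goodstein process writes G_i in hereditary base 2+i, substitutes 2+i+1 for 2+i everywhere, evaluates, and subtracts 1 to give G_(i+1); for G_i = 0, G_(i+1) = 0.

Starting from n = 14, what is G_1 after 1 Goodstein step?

110

(0) 14|_2 = 2^(2 + 1) + 2^2 + 2 ↦ 3^(3 + 1) + 3^3 + 3|_3 = 111 ⇒ 110
(1) 110|_3 = 3^(3 + 1) + 3^3 + 2 ↦ 4^(4 + 1) + 4^4 + 2|_4 = 1282 ⇒ 1281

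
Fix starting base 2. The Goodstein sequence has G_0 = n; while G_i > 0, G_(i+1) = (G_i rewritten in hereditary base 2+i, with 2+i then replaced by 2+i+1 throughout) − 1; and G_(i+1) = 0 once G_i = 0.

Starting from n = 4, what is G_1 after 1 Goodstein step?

26

G_0=4  [base 2] 2^2  →[2↦3]→  3^3 = 27  −1 ⇒ G_1=26
G_1=26  [base 3] 2·3^2 + 2·3 + 2  →[3↦4]→  2·4^2 + 2·4 + 2 = 42  −1 ⇒ G_2=41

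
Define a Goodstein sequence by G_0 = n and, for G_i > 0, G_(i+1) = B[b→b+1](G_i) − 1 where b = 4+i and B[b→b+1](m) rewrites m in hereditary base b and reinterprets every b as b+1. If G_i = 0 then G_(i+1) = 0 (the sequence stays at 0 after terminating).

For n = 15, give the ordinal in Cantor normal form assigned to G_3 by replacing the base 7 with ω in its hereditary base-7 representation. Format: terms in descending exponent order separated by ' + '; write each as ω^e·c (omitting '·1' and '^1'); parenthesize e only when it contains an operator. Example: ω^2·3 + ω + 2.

ω·3

G_0=15  [base 4] 3·4 + 3  →[4↦5]→  3·5 + 3 = 18  −1 ⇒ G_1=17
G_1=17  [base 5] 3·5 + 2  →[5↦6]→  3·6 + 2 = 20  −1 ⇒ G_2=19
G_2=19  [base 6] 3·6 + 1  →[6↦7]→  3·7 + 1 = 22  −1 ⇒ G_3=21
G_3=21  [base 7] 3·7  →[7↦8]→  3·8 = 24  −1 ⇒ G_4=23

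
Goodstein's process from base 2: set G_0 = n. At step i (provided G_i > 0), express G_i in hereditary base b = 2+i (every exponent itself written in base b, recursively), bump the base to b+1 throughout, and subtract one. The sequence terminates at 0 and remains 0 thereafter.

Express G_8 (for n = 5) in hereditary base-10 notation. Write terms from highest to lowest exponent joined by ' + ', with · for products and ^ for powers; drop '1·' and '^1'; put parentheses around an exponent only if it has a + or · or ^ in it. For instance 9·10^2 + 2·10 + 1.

3·10^3 + 3·10^2 + 2·10 + 5

G_0 = 5. HB_2(5) = 2^2 + 1. Bump = 28. G_1 = 27.
G_1 = 27. HB_3(27) = 3^3. Bump = 256. G_2 = 255.
G_2 = 255. HB_4(255) = 3·4^3 + 3·4^2 + 3·4 + 3. Bump = 468. G_3 = 467.
G_3 = 467. HB_5(467) = 3·5^3 + 3·5^2 + 3·5 + 2. Bump = 776. G_4 = 775.
G_4 = 775. HB_6(775) = 3·6^3 + 3·6^2 + 3·6 + 1. Bump = 1198. G_5 = 1197.
G_5 = 1197. HB_7(1197) = 3·7^3 + 3·7^2 + 3·7. Bump = 1752. G_6 = 1751.
G_6 = 1751. HB_8(1751) = 3·8^3 + 3·8^2 + 2·8 + 7. Bump = 2455. G_7 = 2454.
G_7 = 2454. HB_9(2454) = 3·9^3 + 3·9^2 + 2·9 + 6. Bump = 3326. G_8 = 3325.
G_8 = 3325. HB_10(3325) = 3·10^3 + 3·10^2 + 2·10 + 5. Bump = 4383. G_9 = 4382.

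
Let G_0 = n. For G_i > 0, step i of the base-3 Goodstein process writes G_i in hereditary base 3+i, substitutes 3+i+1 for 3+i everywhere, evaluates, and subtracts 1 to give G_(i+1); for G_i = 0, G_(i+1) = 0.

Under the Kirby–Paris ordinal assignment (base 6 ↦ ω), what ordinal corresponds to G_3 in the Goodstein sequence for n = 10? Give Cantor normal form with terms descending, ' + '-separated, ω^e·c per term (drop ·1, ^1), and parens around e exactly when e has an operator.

ω·4 + 3

(0) 10|_3 = 3^2 + 1 ↦ 4^2 + 1|_4 = 17 ⇒ 16
(1) 16|_4 = 4^2 ↦ 5^2|_5 = 25 ⇒ 24
(2) 24|_5 = 4·5 + 4 ↦ 4·6 + 4|_6 = 28 ⇒ 27
(3) 27|_6 = 4·6 + 3 ↦ 4·7 + 3|_7 = 31 ⇒ 30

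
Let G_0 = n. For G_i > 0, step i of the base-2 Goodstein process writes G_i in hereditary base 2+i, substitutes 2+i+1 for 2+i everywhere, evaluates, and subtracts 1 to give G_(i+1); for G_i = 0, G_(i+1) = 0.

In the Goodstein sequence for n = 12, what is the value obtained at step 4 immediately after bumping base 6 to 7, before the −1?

5764911

[0] 12 ≡ 2^(2 + 1) + 2^2 (base 2). Lift 3: 108. −1: 107.
[1] 107 ≡ 3^(3 + 1) + 2·3^2 + 2·3 + 2 (base 3). Lift 4: 1066. −1: 1065.
[2] 1065 ≡ 4^(4 + 1) + 2·4^2 + 2·4 + 1 (base 4). Lift 5: 15686. −1: 15685.
[3] 15685 ≡ 5^(5 + 1) + 2·5^2 + 2·5 (base 5). Lift 6: 280020. −1: 280019.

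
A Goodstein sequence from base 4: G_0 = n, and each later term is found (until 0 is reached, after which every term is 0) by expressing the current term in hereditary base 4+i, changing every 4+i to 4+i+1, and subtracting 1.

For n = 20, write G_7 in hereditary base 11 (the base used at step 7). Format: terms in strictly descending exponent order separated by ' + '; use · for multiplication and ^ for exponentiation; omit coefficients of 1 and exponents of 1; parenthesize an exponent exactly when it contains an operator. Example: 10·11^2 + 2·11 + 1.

9·11 + 8

i=0: 20 = 4^2 + 4 (b=4); 4→5: 5^2 + 5 = 30; 30−1 = 29
i=1: 29 = 5^2 + 4 (b=5); 5→6: 6^2 + 4 = 40; 40−1 = 39
i=2: 39 = 6^2 + 3 (b=6); 6→7: 7^2 + 3 = 52; 52−1 = 51
i=3: 51 = 7^2 + 2 (b=7); 7→8: 8^2 + 2 = 66; 66−1 = 65
i=4: 65 = 8^2 + 1 (b=8); 8→9: 9^2 + 1 = 82; 82−1 = 81
i=5: 81 = 9^2 (b=9); 9→10: 10^2 = 100; 100−1 = 99
i=6: 99 = 9·10 + 9 (b=10); 10→11: 9·11 + 9 = 108; 108−1 = 107
i=7: 107 = 9·11 + 8 (b=11); 11→12: 9·12 + 8 = 116; 116−1 = 115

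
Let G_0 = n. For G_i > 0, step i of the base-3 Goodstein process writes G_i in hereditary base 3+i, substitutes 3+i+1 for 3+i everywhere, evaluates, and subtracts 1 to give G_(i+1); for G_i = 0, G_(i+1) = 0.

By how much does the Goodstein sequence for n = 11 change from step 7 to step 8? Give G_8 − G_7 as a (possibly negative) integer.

4

(0) 11|_3 = 3^2 + 2 ↦ 4^2 + 2|_4 = 18 ⇒ 17
(1) 17|_4 = 4^2 + 1 ↦ 5^2 + 1|_5 = 26 ⇒ 25
(2) 25|_5 = 5^2 ↦ 6^2|_6 = 36 ⇒ 35
(3) 35|_6 = 5·6 + 5 ↦ 5·7 + 5|_7 = 40 ⇒ 39
(4) 39|_7 = 5·7 + 4 ↦ 5·8 + 4|_8 = 44 ⇒ 43
(5) 43|_8 = 5·8 + 3 ↦ 5·9 + 3|_9 = 48 ⇒ 47
(6) 47|_9 = 5·9 + 2 ↦ 5·10 + 2|_10 = 52 ⇒ 51
(7) 51|_10 = 5·10 + 1 ↦ 5·11 + 1|_11 = 56 ⇒ 55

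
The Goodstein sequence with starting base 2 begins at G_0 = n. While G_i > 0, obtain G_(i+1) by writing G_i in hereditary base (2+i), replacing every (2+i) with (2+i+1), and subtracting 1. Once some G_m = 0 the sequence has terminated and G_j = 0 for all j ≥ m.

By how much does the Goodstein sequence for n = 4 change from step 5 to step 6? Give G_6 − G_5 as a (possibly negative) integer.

i=0: 4 = 2^2 (b=2); 2→3: 3^3 = 27; 27−1 = 26
i=1: 26 = 2·3^2 + 2·3 + 2 (b=3); 3→4: 2·4^2 + 2·4 + 2 = 42; 42−1 = 41
i=2: 41 = 2·4^2 + 2·4 + 1 (b=4); 4→5: 2·5^2 + 2·5 + 1 = 61; 61−1 = 60
i=3: 60 = 2·5^2 + 2·5 (b=5); 5→6: 2·6^2 + 2·6 = 84; 84−1 = 83
i=4: 83 = 2·6^2 + 6 + 5 (b=6); 6→7: 2·7^2 + 7 + 5 = 110; 110−1 = 109
i=5: 109 = 2·7^2 + 7 + 4 (b=7); 7→8: 2·8^2 + 8 + 4 = 140; 140−1 = 139

30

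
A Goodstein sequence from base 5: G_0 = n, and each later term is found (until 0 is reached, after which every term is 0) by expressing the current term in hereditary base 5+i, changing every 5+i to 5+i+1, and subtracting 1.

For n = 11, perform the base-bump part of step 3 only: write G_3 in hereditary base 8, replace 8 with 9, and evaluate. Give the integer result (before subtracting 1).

14

(0) 11|_5 = 2·5 + 1 ↦ 2·6 + 1|_6 = 13 ⇒ 12
(1) 12|_6 = 2·6 ↦ 2·7|_7 = 14 ⇒ 13
(2) 13|_7 = 7 + 6 ↦ 8 + 6|_8 = 14 ⇒ 13
(3) 13|_8 = 8 + 5 ↦ 9 + 5|_9 = 14 ⇒ 13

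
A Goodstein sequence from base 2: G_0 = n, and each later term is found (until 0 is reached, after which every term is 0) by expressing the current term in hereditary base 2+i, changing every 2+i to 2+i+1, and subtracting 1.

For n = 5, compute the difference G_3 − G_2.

G_0 = 5. HB_2(5) = 2^2 + 1. Bump = 28. G_1 = 27.
G_1 = 27. HB_3(27) = 3^3. Bump = 256. G_2 = 255.
G_2 = 255. HB_4(255) = 3·4^3 + 3·4^2 + 3·4 + 3. Bump = 468. G_3 = 467.

212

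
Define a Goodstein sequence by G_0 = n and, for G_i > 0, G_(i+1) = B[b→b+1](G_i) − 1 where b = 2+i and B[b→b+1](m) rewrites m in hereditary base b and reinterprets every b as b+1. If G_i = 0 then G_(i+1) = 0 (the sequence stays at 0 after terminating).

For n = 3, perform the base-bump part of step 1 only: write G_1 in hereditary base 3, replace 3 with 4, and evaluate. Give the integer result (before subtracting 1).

3 —HB2→ 2 + 1 —bump→ 3 + 1 = 4 —(−1)→ 3
3 —HB3→ 3 —bump→ 4 = 4 —(−1)→ 3

4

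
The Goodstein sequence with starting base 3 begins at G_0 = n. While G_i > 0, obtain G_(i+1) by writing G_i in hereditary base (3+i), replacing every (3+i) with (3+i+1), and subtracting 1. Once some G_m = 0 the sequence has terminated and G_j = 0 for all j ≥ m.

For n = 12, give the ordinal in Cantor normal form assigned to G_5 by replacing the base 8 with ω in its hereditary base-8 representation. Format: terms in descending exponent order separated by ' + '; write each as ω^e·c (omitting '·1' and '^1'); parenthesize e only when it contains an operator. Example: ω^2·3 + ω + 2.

12 —HB3→ 3^2 + 3 —bump→ 4^2 + 4 = 20 —(−1)→ 19
19 —HB4→ 4^2 + 3 —bump→ 5^2 + 3 = 28 —(−1)→ 27
27 —HB5→ 5^2 + 2 —bump→ 6^2 + 2 = 38 —(−1)→ 37
37 —HB6→ 6^2 + 1 —bump→ 7^2 + 1 = 50 —(−1)→ 49
49 —HB7→ 7^2 —bump→ 8^2 = 64 —(−1)→ 63

ω·7 + 7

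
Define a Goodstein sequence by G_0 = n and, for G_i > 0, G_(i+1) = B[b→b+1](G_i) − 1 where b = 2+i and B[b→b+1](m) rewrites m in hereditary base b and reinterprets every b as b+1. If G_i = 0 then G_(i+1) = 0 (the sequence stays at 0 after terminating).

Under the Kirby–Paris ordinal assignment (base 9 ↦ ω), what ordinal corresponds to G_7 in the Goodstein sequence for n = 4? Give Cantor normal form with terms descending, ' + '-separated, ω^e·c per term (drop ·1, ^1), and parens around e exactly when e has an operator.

ω^2·2 + ω + 2

G_0 = 4. HB_2(4) = 2^2. Bump = 27. G_1 = 26.
G_1 = 26. HB_3(26) = 2·3^2 + 2·3 + 2. Bump = 42. G_2 = 41.
G_2 = 41. HB_4(41) = 2·4^2 + 2·4 + 1. Bump = 61. G_3 = 60.
G_3 = 60. HB_5(60) = 2·5^2 + 2·5. Bump = 84. G_4 = 83.
G_4 = 83. HB_6(83) = 2·6^2 + 6 + 5. Bump = 110. G_5 = 109.
G_5 = 109. HB_7(109) = 2·7^2 + 7 + 4. Bump = 140. G_6 = 139.
G_6 = 139. HB_8(139) = 2·8^2 + 8 + 3. Bump = 174. G_7 = 173.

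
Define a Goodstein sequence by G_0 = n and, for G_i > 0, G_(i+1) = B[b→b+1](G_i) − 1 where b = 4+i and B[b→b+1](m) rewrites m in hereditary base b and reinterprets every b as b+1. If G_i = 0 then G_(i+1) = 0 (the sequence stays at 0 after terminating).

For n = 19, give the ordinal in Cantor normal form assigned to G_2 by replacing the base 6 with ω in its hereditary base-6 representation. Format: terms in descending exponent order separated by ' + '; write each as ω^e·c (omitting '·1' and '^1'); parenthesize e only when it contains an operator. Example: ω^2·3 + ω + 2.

ω^2 + 1

(0) 19|_4 = 4^2 + 3 ↦ 5^2 + 3|_5 = 28 ⇒ 27
(1) 27|_5 = 5^2 + 2 ↦ 6^2 + 2|_6 = 38 ⇒ 37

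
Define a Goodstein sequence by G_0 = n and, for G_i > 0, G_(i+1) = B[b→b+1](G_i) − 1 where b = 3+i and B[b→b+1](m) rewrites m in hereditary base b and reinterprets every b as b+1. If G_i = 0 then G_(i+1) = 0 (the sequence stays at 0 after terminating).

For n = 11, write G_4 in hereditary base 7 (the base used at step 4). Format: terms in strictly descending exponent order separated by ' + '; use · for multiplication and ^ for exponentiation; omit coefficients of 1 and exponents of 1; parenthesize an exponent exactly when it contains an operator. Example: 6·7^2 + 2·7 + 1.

5·7 + 4

G_0=11  [base 3] 3^2 + 2  →[3↦4]→  4^2 + 2 = 18  −1 ⇒ G_1=17
G_1=17  [base 4] 4^2 + 1  →[4↦5]→  5^2 + 1 = 26  −1 ⇒ G_2=25
G_2=25  [base 5] 5^2  →[5↦6]→  6^2 = 36  −1 ⇒ G_3=35
G_3=35  [base 6] 5·6 + 5  →[6↦7]→  5·7 + 5 = 40  −1 ⇒ G_4=39
G_4=39  [base 7] 5·7 + 4  →[7↦8]→  5·8 + 4 = 44  −1 ⇒ G_5=43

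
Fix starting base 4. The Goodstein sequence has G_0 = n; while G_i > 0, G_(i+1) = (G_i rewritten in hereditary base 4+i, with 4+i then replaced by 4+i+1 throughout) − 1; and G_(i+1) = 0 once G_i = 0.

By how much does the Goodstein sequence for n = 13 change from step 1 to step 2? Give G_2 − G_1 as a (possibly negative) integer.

2

(0) 13|_4 = 3·4 + 1 ↦ 3·5 + 1|_5 = 16 ⇒ 15
(1) 15|_5 = 3·5 ↦ 3·6|_6 = 18 ⇒ 17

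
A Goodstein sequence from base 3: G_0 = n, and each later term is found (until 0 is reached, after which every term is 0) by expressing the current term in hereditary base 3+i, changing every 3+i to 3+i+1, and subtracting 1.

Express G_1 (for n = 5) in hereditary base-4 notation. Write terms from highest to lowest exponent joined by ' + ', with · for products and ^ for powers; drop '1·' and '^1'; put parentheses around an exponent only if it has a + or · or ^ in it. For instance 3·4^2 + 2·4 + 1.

4 + 1

step 0: 5 = 3 + 2; sub 4 for 3: 4 + 2; = 6; G_1 = 6−1 = 5
step 1: 5 = 4 + 1; sub 5 for 4: 5 + 1; = 6; G_2 = 6−1 = 5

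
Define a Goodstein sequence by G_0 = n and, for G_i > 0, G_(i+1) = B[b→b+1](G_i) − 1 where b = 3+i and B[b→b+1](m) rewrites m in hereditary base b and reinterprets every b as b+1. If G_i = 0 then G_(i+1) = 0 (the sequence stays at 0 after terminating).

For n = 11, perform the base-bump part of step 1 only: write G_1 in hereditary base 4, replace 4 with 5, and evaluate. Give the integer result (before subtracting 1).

i=0: 11 = 3^2 + 2 (b=3); 3→4: 4^2 + 2 = 18; 18−1 = 17
i=1: 17 = 4^2 + 1 (b=4); 4→5: 5^2 + 1 = 26; 26−1 = 25

26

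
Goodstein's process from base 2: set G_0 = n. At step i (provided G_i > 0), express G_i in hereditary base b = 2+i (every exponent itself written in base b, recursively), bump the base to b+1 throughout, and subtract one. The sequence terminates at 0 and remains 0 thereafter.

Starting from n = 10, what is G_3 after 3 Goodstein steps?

i=0: 10 = 2^(2 + 1) + 2 (b=2); 2→3: 3^(3 + 1) + 3 = 84; 84−1 = 83
i=1: 83 = 3^(3 + 1) + 2 (b=3); 3→4: 4^(4 + 1) + 2 = 1026; 1026−1 = 1025
i=2: 1025 = 4^(4 + 1) + 1 (b=4); 4→5: 5^(5 + 1) + 1 = 15626; 15626−1 = 15625
i=3: 15625 = 5^(5 + 1) (b=5); 5→6: 6^(6 + 1) = 279936; 279936−1 = 279935

15625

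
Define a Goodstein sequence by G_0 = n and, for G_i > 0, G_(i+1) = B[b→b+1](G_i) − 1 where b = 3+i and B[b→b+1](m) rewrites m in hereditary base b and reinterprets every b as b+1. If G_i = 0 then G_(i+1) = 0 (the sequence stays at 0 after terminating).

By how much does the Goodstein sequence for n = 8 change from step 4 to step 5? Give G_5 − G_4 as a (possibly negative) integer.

i=0: 8 = 2·3 + 2 (b=3); 3→4: 2·4 + 2 = 10; 10−1 = 9
i=1: 9 = 2·4 + 1 (b=4); 4→5: 2·5 + 1 = 11; 11−1 = 10
i=2: 10 = 2·5 (b=5); 5→6: 2·6 = 12; 12−1 = 11
i=3: 11 = 6 + 5 (b=6); 6→7: 7 + 5 = 12; 12−1 = 11
i=4: 11 = 7 + 4 (b=7); 7→8: 8 + 4 = 12; 12−1 = 11

0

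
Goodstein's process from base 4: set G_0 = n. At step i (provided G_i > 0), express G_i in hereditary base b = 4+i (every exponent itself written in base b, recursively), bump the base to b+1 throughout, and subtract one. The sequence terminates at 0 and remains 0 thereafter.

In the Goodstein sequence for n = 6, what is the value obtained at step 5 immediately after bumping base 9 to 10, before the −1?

base 4: 6 = 4 + 2; at 5: 5 + 2 = 7; next = 6
base 5: 6 = 5 + 1; at 6: 6 + 1 = 7; next = 6
base 6: 6 = 6; at 7: 7 = 7; next = 6
base 7: 6 = 6; at 8: 6 = 6; next = 5
base 8: 5 = 5; at 9: 5 = 5; next = 4

4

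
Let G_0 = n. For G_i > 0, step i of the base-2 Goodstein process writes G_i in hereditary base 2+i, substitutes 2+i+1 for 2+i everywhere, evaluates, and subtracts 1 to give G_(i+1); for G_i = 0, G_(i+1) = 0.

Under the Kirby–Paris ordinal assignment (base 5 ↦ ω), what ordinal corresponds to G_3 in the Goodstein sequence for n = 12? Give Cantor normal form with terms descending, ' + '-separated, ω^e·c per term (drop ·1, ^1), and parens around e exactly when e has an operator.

ω^(ω + 1) + ω^2·2 + ω·2

12 —HB2→ 2^(2 + 1) + 2^2 —bump→ 3^(3 + 1) + 3^3 = 108 —(−1)→ 107
107 —HB3→ 3^(3 + 1) + 2·3^2 + 2·3 + 2 —bump→ 4^(4 + 1) + 2·4^2 + 2·4 + 2 = 1066 —(−1)→ 1065
1065 —HB4→ 4^(4 + 1) + 2·4^2 + 2·4 + 1 —bump→ 5^(5 + 1) + 2·5^2 + 2·5 + 1 = 15686 —(−1)→ 15685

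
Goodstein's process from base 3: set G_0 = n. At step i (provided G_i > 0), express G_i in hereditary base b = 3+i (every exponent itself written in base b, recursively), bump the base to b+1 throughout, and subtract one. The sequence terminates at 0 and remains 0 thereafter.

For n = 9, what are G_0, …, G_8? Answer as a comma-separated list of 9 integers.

step 0: 9 = 3^2; sub 4 for 3: 4^2; = 16; G_1 = 16−1 = 15
step 1: 15 = 3·4 + 3; sub 5 for 4: 3·5 + 3; = 18; G_2 = 18−1 = 17
step 2: 17 = 3·5 + 2; sub 6 for 5: 3·6 + 2; = 20; G_3 = 20−1 = 19
step 3: 19 = 3·6 + 1; sub 7 for 6: 3·7 + 1; = 22; G_4 = 22−1 = 21
step 4: 21 = 3·7; sub 8 for 7: 3·8; = 24; G_5 = 24−1 = 23
step 5: 23 = 2·8 + 7; sub 9 for 8: 2·9 + 7; = 25; G_6 = 25−1 = 24
step 6: 24 = 2·9 + 6; sub 10 for 9: 2·10 + 6; = 26; G_7 = 26−1 = 25
step 7: 25 = 2·10 + 5; sub 11 for 10: 2·11 + 5; = 27; G_8 = 27−1 = 26

9, 15, 17, 19, 21, 23, 24, 25, 26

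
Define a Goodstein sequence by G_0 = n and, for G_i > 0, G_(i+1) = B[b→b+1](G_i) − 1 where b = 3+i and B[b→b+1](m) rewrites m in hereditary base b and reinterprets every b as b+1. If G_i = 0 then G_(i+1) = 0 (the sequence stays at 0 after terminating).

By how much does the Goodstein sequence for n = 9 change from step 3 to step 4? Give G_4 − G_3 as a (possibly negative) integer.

i=0: 9 = 3^2 (b=3); 3→4: 4^2 = 16; 16−1 = 15
i=1: 15 = 3·4 + 3 (b=4); 4→5: 3·5 + 3 = 18; 18−1 = 17
i=2: 17 = 3·5 + 2 (b=5); 5→6: 3·6 + 2 = 20; 20−1 = 19
i=3: 19 = 3·6 + 1 (b=6); 6→7: 3·7 + 1 = 22; 22−1 = 21

2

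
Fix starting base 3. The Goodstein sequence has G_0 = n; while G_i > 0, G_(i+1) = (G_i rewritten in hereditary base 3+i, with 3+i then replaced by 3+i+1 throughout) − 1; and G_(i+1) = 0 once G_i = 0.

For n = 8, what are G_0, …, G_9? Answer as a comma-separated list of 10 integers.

[0] 8 ≡ 2·3 + 2 (base 3). Lift 4: 10. −1: 9.
[1] 9 ≡ 2·4 + 1 (base 4). Lift 5: 11. −1: 10.
[2] 10 ≡ 2·5 (base 5). Lift 6: 12. −1: 11.
[3] 11 ≡ 6 + 5 (base 6). Lift 7: 12. −1: 11.
[4] 11 ≡ 7 + 4 (base 7). Lift 8: 12. −1: 11.
[5] 11 ≡ 8 + 3 (base 8). Lift 9: 12. −1: 11.
[6] 11 ≡ 9 + 2 (base 9). Lift 10: 12. −1: 11.
[7] 11 ≡ 10 + 1 (base 10). Lift 11: 12. −1: 11.
[8] 11 ≡ 11 (base 11). Lift 12: 12. −1: 11.

8, 9, 10, 11, 11, 11, 11, 11, 11, 11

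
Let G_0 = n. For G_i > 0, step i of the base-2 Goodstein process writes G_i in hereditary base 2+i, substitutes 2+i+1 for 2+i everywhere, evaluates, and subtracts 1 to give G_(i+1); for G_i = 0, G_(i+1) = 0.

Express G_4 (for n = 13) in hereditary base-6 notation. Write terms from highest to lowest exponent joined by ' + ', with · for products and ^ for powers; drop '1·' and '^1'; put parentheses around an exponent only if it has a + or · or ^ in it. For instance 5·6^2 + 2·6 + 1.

6^(6 + 1) + 3·6^3 + 3·6^2 + 3·6 + 1

G_0 = 13. HB_2(13) = 2^(2 + 1) + 2^2 + 1. Bump = 109. G_1 = 108.
G_1 = 108. HB_3(108) = 3^(3 + 1) + 3^3. Bump = 1280. G_2 = 1279.
G_2 = 1279. HB_4(1279) = 4^(4 + 1) + 3·4^3 + 3·4^2 + 3·4 + 3. Bump = 16093. G_3 = 16092.
G_3 = 16092. HB_5(16092) = 5^(5 + 1) + 3·5^3 + 3·5^2 + 3·5 + 2. Bump = 280712. G_4 = 280711.
G_4 = 280711. HB_6(280711) = 6^(6 + 1) + 3·6^3 + 3·6^2 + 3·6 + 1. Bump = 5765999. G_5 = 5765998.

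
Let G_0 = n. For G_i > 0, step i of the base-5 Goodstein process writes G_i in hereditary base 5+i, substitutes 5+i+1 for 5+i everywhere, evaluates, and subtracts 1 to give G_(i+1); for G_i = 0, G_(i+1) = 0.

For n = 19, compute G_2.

23

base 5: 19 = 3·5 + 4; at 6: 3·6 + 4 = 22; next = 21
base 6: 21 = 3·6 + 3; at 7: 3·7 + 3 = 24; next = 23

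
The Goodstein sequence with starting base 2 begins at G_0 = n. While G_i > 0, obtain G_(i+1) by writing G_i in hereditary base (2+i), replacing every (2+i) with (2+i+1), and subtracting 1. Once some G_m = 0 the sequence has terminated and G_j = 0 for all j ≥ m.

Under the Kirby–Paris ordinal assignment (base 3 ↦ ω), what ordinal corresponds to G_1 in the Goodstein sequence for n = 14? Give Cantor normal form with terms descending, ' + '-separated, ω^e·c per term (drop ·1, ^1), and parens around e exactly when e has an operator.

(0) 14|_2 = 2^(2 + 1) + 2^2 + 2 ↦ 3^(3 + 1) + 3^3 + 3|_3 = 111 ⇒ 110
(1) 110|_3 = 3^(3 + 1) + 3^3 + 2 ↦ 4^(4 + 1) + 4^4 + 2|_4 = 1282 ⇒ 1281

ω^(ω + 1) + ω^ω + 2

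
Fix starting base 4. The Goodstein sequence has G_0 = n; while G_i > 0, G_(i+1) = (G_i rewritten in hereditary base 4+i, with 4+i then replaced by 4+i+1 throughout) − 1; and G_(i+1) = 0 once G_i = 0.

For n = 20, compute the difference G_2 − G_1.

step 0: 20 = 4^2 + 4; sub 5 for 4: 5^2 + 5; = 30; G_1 = 30−1 = 29
step 1: 29 = 5^2 + 4; sub 6 for 5: 6^2 + 4; = 40; G_2 = 40−1 = 39

10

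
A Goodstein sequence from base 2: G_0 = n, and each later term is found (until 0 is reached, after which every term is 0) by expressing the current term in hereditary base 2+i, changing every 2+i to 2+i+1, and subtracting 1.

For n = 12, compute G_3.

(0) 12|_2 = 2^(2 + 1) + 2^2 ↦ 3^(3 + 1) + 3^3|_3 = 108 ⇒ 107
(1) 107|_3 = 3^(3 + 1) + 2·3^2 + 2·3 + 2 ↦ 4^(4 + 1) + 2·4^2 + 2·4 + 2|_4 = 1066 ⇒ 1065
(2) 1065|_4 = 4^(4 + 1) + 2·4^2 + 2·4 + 1 ↦ 5^(5 + 1) + 2·5^2 + 2·5 + 1|_5 = 15686 ⇒ 15685
(3) 15685|_5 = 5^(5 + 1) + 2·5^2 + 2·5 ↦ 6^(6 + 1) + 2·6^2 + 2·6|_6 = 280020 ⇒ 280019

15685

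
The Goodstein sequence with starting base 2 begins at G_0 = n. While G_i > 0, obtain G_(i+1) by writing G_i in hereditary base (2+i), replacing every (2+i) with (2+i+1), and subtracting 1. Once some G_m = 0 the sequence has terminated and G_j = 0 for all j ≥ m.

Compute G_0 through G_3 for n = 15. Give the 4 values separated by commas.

G_0=15  [base 2] 2^(2 + 1) + 2^2 + 2 + 1  →[2↦3]→  3^(3 + 1) + 3^3 + 3 + 1 = 112  −1 ⇒ G_1=111
G_1=111  [base 3] 3^(3 + 1) + 3^3 + 3  →[3↦4]→  4^(4 + 1) + 4^4 + 4 = 1284  −1 ⇒ G_2=1283
G_2=1283  [base 4] 4^(4 + 1) + 4^4 + 3  →[4↦5]→  5^(5 + 1) + 5^5 + 3 = 18753  −1 ⇒ G_3=18752

15, 111, 1283, 18752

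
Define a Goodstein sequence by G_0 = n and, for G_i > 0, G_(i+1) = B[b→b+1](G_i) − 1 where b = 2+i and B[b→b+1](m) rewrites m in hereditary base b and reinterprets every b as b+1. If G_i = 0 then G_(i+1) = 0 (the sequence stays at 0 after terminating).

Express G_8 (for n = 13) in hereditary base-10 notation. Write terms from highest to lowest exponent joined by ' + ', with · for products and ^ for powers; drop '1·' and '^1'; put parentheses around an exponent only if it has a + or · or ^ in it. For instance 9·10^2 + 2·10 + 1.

10^(10 + 1) + 3·10^3 + 3·10^2 + 2·10 + 5

G_0 = 13. HB_2(13) = 2^(2 + 1) + 2^2 + 1. Bump = 109. G_1 = 108.
G_1 = 108. HB_3(108) = 3^(3 + 1) + 3^3. Bump = 1280. G_2 = 1279.
G_2 = 1279. HB_4(1279) = 4^(4 + 1) + 3·4^3 + 3·4^2 + 3·4 + 3. Bump = 16093. G_3 = 16092.
G_3 = 16092. HB_5(16092) = 5^(5 + 1) + 3·5^3 + 3·5^2 + 3·5 + 2. Bump = 280712. G_4 = 280711.
G_4 = 280711. HB_6(280711) = 6^(6 + 1) + 3·6^3 + 3·6^2 + 3·6 + 1. Bump = 5765999. G_5 = 5765998.
G_5 = 5765998. HB_7(5765998) = 7^(7 + 1) + 3·7^3 + 3·7^2 + 3·7. Bump = 134219480. G_6 = 134219479.
G_6 = 134219479. HB_8(134219479) = 8^(8 + 1) + 3·8^3 + 3·8^2 + 2·8 + 7. Bump = 3486786856. G_7 = 3486786855.
G_7 = 3486786855. HB_9(3486786855) = 9^(9 + 1) + 3·9^3 + 3·9^2 + 2·9 + 6. Bump = 100000003326. G_8 = 100000003325.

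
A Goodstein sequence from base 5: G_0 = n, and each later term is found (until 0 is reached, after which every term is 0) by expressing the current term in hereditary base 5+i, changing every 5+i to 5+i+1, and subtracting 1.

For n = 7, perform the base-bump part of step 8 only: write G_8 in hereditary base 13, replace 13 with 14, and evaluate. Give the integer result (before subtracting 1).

(0) 7|_5 = 5 + 2 ↦ 6 + 2|_6 = 8 ⇒ 7
(1) 7|_6 = 6 + 1 ↦ 7 + 1|_7 = 8 ⇒ 7
(2) 7|_7 = 7 ↦ 8|_8 = 8 ⇒ 7
(3) 7|_8 = 7 ↦ 7|_9 = 7 ⇒ 6
(4) 6|_9 = 6 ↦ 6|_10 = 6 ⇒ 5
(5) 5|_10 = 5 ↦ 5|_11 = 5 ⇒ 4
(6) 4|_11 = 4 ↦ 4|_12 = 4 ⇒ 3
(7) 3|_12 = 3 ↦ 3|_13 = 3 ⇒ 2

2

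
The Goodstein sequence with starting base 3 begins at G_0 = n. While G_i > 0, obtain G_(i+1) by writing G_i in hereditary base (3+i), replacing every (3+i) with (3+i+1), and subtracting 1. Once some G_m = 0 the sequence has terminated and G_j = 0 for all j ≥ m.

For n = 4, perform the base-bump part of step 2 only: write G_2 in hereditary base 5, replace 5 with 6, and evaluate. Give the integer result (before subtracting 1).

4

step 0: 4 = 3 + 1; sub 4 for 3: 4 + 1; = 5; G_1 = 5−1 = 4
step 1: 4 = 4; sub 5 for 4: 5; = 5; G_2 = 5−1 = 4
step 2: 4 = 4; sub 6 for 5: 4; = 4; G_3 = 4−1 = 3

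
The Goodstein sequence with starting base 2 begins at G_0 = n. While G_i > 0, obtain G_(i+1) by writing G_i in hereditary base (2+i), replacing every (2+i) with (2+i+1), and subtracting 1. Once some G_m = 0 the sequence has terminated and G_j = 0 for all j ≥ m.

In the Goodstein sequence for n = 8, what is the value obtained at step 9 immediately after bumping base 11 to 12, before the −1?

step 0: 8 = 2^(2 + 1); sub 3 for 2: 3^(3 + 1); = 81; G_1 = 81−1 = 80
step 1: 80 = 2·3^3 + 2·3^2 + 2·3 + 2; sub 4 for 3: 2·4^4 + 2·4^2 + 2·4 + 2; = 554; G_2 = 554−1 = 553
step 2: 553 = 2·4^4 + 2·4^2 + 2·4 + 1; sub 5 for 4: 2·5^5 + 2·5^2 + 2·5 + 1; = 6311; G_3 = 6311−1 = 6310
step 3: 6310 = 2·5^5 + 2·5^2 + 2·5; sub 6 for 5: 2·6^6 + 2·6^2 + 2·6; = 93396; G_4 = 93396−1 = 93395
step 4: 93395 = 2·6^6 + 2·6^2 + 6 + 5; sub 7 for 6: 2·7^7 + 2·7^2 + 7 + 5; = 1647196; G_5 = 1647196−1 = 1647195
step 5: 1647195 = 2·7^7 + 2·7^2 + 7 + 4; sub 8 for 7: 2·8^8 + 2·8^2 + 8 + 4; = 33554572; G_6 = 33554572−1 = 33554571
step 6: 33554571 = 2·8^8 + 2·8^2 + 8 + 3; sub 9 for 8: 2·9^9 + 2·9^2 + 9 + 3; = 774841152; G_7 = 774841152−1 = 774841151
step 7: 774841151 = 2·9^9 + 2·9^2 + 9 + 2; sub 10 for 9: 2·10^10 + 2·10^2 + 10 + 2; = 20000000212; G_8 = 20000000212−1 = 20000000211
step 8: 20000000211 = 2·10^10 + 2·10^2 + 10 + 1; sub 11 for 10: 2·11^11 + 2·11^2 + 11 + 1; = 570623341476; G_9 = 570623341476−1 = 570623341475

17832200896812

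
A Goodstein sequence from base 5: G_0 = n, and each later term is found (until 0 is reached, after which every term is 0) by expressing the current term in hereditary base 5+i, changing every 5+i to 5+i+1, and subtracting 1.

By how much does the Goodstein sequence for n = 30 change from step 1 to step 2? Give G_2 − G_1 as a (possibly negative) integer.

12

[0] 30 ≡ 5^2 + 5 (base 5). Lift 6: 42. −1: 41.
[1] 41 ≡ 6^2 + 5 (base 6). Lift 7: 54. −1: 53.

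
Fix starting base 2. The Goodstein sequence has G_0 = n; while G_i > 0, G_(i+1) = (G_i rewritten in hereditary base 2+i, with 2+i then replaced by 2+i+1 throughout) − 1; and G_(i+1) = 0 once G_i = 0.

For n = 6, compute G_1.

step 0: 6 = 2^2 + 2; sub 3 for 2: 3^3 + 3; = 30; G_1 = 30−1 = 29
step 1: 29 = 3^3 + 2; sub 4 for 3: 4^4 + 2; = 258; G_2 = 258−1 = 257

29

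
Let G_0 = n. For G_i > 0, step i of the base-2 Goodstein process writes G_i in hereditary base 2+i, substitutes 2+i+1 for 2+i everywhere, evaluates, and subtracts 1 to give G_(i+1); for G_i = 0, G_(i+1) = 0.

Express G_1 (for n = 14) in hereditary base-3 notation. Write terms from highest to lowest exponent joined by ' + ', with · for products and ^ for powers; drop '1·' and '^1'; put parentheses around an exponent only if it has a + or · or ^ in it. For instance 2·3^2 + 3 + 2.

3^(3 + 1) + 3^3 + 2

step 0: 14 = 2^(2 + 1) + 2^2 + 2; sub 3 for 2: 3^(3 + 1) + 3^3 + 3; = 111; G_1 = 111−1 = 110
step 1: 110 = 3^(3 + 1) + 3^3 + 2; sub 4 for 3: 4^(4 + 1) + 4^4 + 2; = 1282; G_2 = 1282−1 = 1281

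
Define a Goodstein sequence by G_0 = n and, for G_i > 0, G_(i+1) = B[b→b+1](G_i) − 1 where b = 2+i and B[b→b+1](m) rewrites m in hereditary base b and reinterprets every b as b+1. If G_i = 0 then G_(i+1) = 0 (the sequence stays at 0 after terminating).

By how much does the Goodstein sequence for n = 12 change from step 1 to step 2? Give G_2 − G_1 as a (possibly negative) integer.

[0] 12 ≡ 2^(2 + 1) + 2^2 (base 2). Lift 3: 108. −1: 107.
[1] 107 ≡ 3^(3 + 1) + 2·3^2 + 2·3 + 2 (base 3). Lift 4: 1066. −1: 1065.

958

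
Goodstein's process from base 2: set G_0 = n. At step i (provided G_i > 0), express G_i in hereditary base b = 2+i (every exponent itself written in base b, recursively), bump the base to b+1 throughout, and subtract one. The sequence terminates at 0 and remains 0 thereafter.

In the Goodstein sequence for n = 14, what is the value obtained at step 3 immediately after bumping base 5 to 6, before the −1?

326592

[0] 14 ≡ 2^(2 + 1) + 2^2 + 2 (base 2). Lift 3: 111. −1: 110.
[1] 110 ≡ 3^(3 + 1) + 3^3 + 2 (base 3). Lift 4: 1282. −1: 1281.
[2] 1281 ≡ 4^(4 + 1) + 4^4 + 1 (base 4). Lift 5: 18751. −1: 18750.
[3] 18750 ≡ 5^(5 + 1) + 5^5 (base 5). Lift 6: 326592. −1: 326591.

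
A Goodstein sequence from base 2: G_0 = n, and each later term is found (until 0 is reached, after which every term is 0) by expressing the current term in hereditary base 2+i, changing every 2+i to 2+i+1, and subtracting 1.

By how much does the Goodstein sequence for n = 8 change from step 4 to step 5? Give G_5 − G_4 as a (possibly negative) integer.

8 —HB2→ 2^(2 + 1) —bump→ 3^(3 + 1) = 81 —(−1)→ 80
80 —HB3→ 2·3^3 + 2·3^2 + 2·3 + 2 —bump→ 2·4^4 + 2·4^2 + 2·4 + 2 = 554 —(−1)→ 553
553 —HB4→ 2·4^4 + 2·4^2 + 2·4 + 1 —bump→ 2·5^5 + 2·5^2 + 2·5 + 1 = 6311 —(−1)→ 6310
6310 —HB5→ 2·5^5 + 2·5^2 + 2·5 —bump→ 2·6^6 + 2·6^2 + 2·6 = 93396 —(−1)→ 93395
93395 —HB6→ 2·6^6 + 2·6^2 + 6 + 5 —bump→ 2·7^7 + 2·7^2 + 7 + 5 = 1647196 —(−1)→ 1647195

1553800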